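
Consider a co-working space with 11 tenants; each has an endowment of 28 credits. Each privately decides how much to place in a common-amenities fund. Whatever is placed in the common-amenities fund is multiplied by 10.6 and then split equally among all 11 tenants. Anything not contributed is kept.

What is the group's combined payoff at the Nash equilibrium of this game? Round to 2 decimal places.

Each contributed unit returns 10.6/11 = 0.9636 to its contributor — below 1 — so contributing 0 is dominant for every player. At the Nash equilibrium everyone keeps their 28, and the group total is 11 × 28 = 308.

308.00 credits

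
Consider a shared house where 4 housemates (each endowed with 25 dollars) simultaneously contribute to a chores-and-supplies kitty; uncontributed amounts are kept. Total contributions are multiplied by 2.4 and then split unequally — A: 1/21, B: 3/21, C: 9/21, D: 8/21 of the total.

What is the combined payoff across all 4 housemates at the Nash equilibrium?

135.00 dollars

Player j's private return per contributed unit is 2.4 × (j's share). Contributing is weakly dominant for j when that share is at least 1/2.4 = 0.4167, and contributing 0 is dominant otherwise.
C alone (share 9/21) is above the threshold, contributing 25; the remaining 3 contribute 0. Total contributed: 25.
The chores-and-supplies kitty pays out 2.4 × 25 = 60.00 in total (split across the unequal shares, but the aggregate is all that matters for the group sum).
The 3 free-riders keep 25 each, adding 75. Group total = 75 + 60.00 = 135.00.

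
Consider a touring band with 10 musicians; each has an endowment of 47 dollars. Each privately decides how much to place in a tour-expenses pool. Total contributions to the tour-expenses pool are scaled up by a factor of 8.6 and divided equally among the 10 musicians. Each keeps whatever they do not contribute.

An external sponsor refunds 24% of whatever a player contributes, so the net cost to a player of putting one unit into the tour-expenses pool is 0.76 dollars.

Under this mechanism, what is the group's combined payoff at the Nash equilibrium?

With the mechanism, a contributed unit returns (8.6/10) / 0.76 = 1.1316 per unit of net cost to the contributor — now above 1 — so contributing fully is weakly dominant for every player.
At the Nash equilibrium everyone contributes 47. Group total payoff = 10 × (47 × 0.24 + 8.6 × 47) = 4154.80.

4154.80 dollars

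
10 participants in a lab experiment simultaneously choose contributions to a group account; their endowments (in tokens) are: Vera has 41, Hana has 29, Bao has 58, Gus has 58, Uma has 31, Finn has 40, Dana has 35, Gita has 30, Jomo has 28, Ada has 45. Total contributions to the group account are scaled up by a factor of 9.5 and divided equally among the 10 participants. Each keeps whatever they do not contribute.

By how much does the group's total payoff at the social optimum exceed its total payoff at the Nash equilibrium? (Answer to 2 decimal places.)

The private return per contributed unit is 9.5/10 = 0.9500 < 1 for every player regardless of endowment, so the Nash equilibrium is zero contribution and the group total is Σ E_j = 41 + 29 + 58 + 58 + 31 + 40 + 35 + 30 + 28 + 45 = 395.
Each contributed unit returns 9.500 to the group, so the social optimum is full contribution by everyone: group total = 9.500 × 395 = 3752.50.
Efficiency loss = (9.500 − 1) × 395 = 3357.50.

3357.50 tokens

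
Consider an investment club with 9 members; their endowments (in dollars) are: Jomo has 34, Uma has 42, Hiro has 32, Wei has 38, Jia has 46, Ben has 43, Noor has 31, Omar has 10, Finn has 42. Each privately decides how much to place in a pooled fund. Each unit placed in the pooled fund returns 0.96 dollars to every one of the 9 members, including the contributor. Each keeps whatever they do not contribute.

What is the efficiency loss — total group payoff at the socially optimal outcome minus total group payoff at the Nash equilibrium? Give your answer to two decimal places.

The private return per contributed unit is 0.96 < 1 for everyone, so the Nash equilibrium is zero contribution and the group total is Σ E_j = 34 + 42 + 32 + 38 + 46 + 43 + 31 + 10 + 42 = 318.
Each contributed unit returns 8.640 to the group, so the social optimum is full contribution by everyone: group total = 8.640 × 318 = 2747.52.
Efficiency loss = (8.640 − 1) × 318 = 2429.52.

2429.52 dollars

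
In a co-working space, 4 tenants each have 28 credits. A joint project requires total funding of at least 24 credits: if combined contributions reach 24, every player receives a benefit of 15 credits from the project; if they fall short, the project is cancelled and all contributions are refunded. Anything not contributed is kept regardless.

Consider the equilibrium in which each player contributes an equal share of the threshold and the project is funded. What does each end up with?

37 credits

Equal share of the threshold: 24/4 = 6.
At this profile no one gains by cutting their contribution: any cut drops the total below 24, the project is cancelled, contributions are refunded, and the deviator ends with 28, which is less than 28 − 6 + 15 = 37. Contributing more than 6 just wastes the excess. So contributing exactly 6 is a best response.
Each player's payoff: 28 − 6 + 15 = 37.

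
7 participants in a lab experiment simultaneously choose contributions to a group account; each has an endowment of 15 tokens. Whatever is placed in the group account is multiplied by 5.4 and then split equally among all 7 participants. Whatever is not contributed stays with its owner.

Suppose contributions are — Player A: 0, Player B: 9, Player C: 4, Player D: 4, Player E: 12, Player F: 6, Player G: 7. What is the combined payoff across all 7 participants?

Total contributed: 0 + 9 + 4 + 4 + 12 + 6 + 7 = 42; total kept: 7 × 15 − 42 = 63.
The group account pays out 5.4 × 42 = 226.80 in aggregate.
Group total = 63 + 226.80 = 289.80.

289.80 tokens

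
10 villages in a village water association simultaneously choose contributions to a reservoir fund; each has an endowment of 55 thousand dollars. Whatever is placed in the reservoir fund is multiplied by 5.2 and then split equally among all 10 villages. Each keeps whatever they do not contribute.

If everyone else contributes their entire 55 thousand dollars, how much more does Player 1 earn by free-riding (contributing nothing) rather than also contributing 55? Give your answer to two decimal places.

26.40 thousand dollars

Switching from a contribution of 55 to 0 lets Player 1 keep an extra 55 thousand dollars, but lowers the reservoir fund by 55, which costs Player 1 their own share of that drop: 5.2/10 × 55 = 28.60.
Net gain = 55 − 28.60 = 26.40. The private return per contributed unit (0.5200) is below 1, so free-riding is indeed the best response regardless of what the others do.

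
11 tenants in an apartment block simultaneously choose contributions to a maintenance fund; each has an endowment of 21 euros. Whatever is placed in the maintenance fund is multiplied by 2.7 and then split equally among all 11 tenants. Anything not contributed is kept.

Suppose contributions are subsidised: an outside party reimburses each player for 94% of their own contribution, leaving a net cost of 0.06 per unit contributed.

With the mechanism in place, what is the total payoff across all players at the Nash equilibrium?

Under the mechanism each unit contributed yields (2.7/11) / 0.06 = 4.0909 back to its contributor per unit of net cost, which exceeds 1, making full contribution the dominant choice for everyone.
So the Nash equilibrium is full contribution by all 11; the group earns 11 × (21 × 0.94 + 2.7 × 21) = 840.84.

840.84 euros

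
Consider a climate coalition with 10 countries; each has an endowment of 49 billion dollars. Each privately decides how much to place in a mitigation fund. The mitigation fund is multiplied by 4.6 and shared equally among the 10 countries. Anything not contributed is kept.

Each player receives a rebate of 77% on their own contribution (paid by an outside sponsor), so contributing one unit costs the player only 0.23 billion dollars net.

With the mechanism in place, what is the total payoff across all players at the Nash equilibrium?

The effective private return per unit is now (4.6/10) / 0.23 = 2.0000 > 1, so every player's dominant strategy flips to full contribution.
So the Nash equilibrium is full contribution by all 10; the group earns 10 × (49 × 0.77 + 4.6 × 49) = 2631.30.

2631.30 billion dollars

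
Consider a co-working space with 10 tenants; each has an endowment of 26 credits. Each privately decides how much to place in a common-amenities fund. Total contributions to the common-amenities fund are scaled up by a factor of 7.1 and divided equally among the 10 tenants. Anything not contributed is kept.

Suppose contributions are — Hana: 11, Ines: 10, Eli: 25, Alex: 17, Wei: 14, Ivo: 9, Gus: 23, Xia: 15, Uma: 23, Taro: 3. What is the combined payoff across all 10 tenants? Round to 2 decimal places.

1175.00 credits

Total contributed: 11 + 10 + 25 + 17 + 14 + 9 + 23 + 15 + 23 + 3 = 150; total kept: 10 × 26 − 150 = 110.
The common-amenities fund pays out 7.1 × 150 = 1065.00 in aggregate.
Group total = 110 + 1065.00 = 1175.00.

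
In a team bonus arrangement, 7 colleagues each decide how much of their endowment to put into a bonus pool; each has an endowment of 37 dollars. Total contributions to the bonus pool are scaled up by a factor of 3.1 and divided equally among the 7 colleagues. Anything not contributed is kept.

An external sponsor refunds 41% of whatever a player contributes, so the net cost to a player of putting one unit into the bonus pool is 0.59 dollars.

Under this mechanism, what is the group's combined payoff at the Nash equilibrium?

259.00 dollars

With the mechanism, a contributed unit returns (3.1/7) / 0.59 = 0.7506 per unit of net cost — still below 1 — so contributing 0 remains dominant for every player.
At the Nash equilibrium no one contributes; group total payoff = 7 × 37 = 259.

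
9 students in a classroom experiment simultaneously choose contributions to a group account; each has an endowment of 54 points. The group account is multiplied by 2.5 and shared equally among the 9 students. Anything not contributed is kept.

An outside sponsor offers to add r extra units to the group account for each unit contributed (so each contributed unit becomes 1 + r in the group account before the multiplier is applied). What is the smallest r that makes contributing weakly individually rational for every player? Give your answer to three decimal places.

2.600

With matching at rate r, one contributed unit becomes (1 + r) in the group account and returns 2.5 × (1 + r) / 9 to the contributor.
Setting this equal to 1: 1 + r = 9/2.5 = 3.6000.
So the minimum matching rate is r = 3.6000 − 1 = 2.600.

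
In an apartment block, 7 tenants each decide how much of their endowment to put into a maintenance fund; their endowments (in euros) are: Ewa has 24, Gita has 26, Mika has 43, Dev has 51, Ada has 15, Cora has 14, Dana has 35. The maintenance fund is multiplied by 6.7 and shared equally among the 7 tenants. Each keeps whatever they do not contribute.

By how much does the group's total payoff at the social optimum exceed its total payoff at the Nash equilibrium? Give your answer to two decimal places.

1185.60 euros

The private return per contributed unit is 6.7/7 = 0.9571 < 1 for every player regardless of endowment, so the Nash equilibrium is zero contribution and the group total is Σ E_j = 24 + 26 + 43 + 51 + 15 + 14 + 35 = 208.
Each contributed unit returns 6.700 to the group, so the social optimum is full contribution by everyone: group total = 6.700 × 208 = 1393.60.
Efficiency loss = (6.700 − 1) × 208 = 1185.60.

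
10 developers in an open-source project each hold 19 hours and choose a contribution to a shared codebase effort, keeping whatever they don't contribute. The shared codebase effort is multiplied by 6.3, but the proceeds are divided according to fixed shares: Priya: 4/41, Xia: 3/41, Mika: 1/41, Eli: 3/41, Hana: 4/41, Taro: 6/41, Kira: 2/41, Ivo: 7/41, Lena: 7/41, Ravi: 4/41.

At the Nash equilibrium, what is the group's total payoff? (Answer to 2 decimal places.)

A player with share s gets back 6.3·s per unit contributed, so full contribution is dominant for anyone with s > 1/6.3 = 0.1587 and zero contribution is dominant for anyone below.
Ivo and Lena are above the threshold, contributing 19 each; the remaining 8 contribute 0. Total contributed: 38.
The shared codebase effort pays out 6.3 × 38 = 239.40 in total (split across the unequal shares, but the aggregate is all that matters for the group sum).
The 8 free-riders keep 19 each, adding 152. Group total = 152 + 239.40 = 391.40.

391.40 hours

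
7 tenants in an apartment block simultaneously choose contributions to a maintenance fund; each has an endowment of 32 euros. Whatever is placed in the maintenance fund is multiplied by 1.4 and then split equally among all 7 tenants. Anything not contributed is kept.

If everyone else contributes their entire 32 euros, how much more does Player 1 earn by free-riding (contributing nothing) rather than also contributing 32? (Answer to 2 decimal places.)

25.60 euros

Switching from a contribution of 32 to 0 lets Player 1 keep an extra 32 euros, but lowers the maintenance fund by 32, which costs Player 1 their own share of that drop: 1.4/7 × 32 = 6.40.
Net gain = 32 − 6.40 = 25.60. The private return per contributed unit (0.2000) is below 1, so free-riding is indeed the best response regardless of what the others do.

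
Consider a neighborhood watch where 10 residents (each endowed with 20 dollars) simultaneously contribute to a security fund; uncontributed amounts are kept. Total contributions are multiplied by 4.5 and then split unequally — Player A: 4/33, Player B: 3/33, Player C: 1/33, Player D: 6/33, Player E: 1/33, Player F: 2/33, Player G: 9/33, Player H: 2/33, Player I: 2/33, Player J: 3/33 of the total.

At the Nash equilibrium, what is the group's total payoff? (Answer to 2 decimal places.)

For player j, contributing a unit is worthwhile iff 4.5 × (j's share) ≥ 1, i.e. iff j's share is at least 0.2222.
Only Player G (9/33) clears that bar, contributing 20; the remaining 9 contribute 0. Total contributed: 20.
The security fund pays out 4.5 × 20 = 90.00 in total (split across the unequal shares, but the aggregate is all that matters for the group sum).
The 9 free-riders keep 20 each, adding 180. Group total = 180 + 90.00 = 270.00.

270.00 dollars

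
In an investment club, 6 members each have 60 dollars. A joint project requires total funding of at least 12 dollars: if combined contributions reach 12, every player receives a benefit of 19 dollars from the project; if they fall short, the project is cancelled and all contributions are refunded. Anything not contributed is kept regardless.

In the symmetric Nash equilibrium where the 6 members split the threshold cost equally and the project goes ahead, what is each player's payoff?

77 dollars

Equal share of the threshold: 12/6 = 2.
At this profile no one gains by cutting their contribution: any cut drops the total below 12, the project is cancelled, contributions are refunded, and the deviator ends with 60, which is less than 60 − 2 + 19 = 77. Contributing more than 2 just wastes the excess. So contributing exactly 2 is a best response.
Each player's payoff: 60 − 2 + 19 = 77.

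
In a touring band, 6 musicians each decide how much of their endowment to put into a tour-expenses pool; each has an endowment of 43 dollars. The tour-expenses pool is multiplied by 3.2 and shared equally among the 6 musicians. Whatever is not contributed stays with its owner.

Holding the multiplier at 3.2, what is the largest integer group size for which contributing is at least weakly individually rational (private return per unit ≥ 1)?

Private return per unit is 3.2/(group size), which is ≥ 1 whenever the group size is ≤ 3.2.
The largest such integer is 3.

3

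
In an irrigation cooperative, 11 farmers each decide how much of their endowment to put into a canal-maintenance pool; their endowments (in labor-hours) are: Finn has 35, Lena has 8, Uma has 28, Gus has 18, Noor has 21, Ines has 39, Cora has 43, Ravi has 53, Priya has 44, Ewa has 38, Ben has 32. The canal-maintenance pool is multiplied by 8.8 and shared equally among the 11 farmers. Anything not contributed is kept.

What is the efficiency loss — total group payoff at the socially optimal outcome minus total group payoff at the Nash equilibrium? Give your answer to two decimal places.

2800.20 labor-hours

The private return per contributed unit is 8.8/11 = 0.8000 < 1 for every player regardless of endowment, so the Nash equilibrium is zero contribution and the group total is Σ E_j = 35 + 8 + 28 + 18 + 21 + 39 + 43 + 53 + 44 + 38 + 32 = 359.
Each contributed unit returns 8.800 to the group, so the social optimum is full contribution by everyone: group total = 8.800 × 359 = 3159.20.
Efficiency loss = (8.800 − 1) × 359 = 2800.20.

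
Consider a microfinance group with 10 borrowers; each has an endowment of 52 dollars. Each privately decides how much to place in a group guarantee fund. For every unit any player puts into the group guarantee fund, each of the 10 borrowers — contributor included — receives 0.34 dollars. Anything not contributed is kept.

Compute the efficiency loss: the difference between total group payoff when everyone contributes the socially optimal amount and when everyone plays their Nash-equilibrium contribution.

The private return per contributed unit is 0.34 < 1, so contributing 0 is dominant for every player. At the Nash equilibrium everyone keeps their 52, and the group total is 10 × 52 = 520.
Each contributed unit returns 3.400 to the group as a whole (0.34 to each of 10 players), which exceeds 1, so the social optimum is full contribution: group total = 3.400 × 520 = 1768.00.
Efficiency loss = 1768.00 − 520 = 1248.00.

1248.00 dollars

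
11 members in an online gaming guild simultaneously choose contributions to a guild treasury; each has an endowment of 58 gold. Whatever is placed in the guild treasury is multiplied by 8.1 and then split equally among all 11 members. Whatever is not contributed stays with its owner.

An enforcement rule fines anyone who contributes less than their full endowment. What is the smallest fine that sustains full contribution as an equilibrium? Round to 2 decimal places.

Given the others contribute fully, the best deviation is to contribute 0 (any partial contribution still incurs the fine and gives up units whose private return 0.7364 is below 1).
Deviating from 58 to 0 saves 58 gold but forfeits the deviator's share of the drop in the guild treasury: 8.1/11 × 58 = 42.71.
So the deviation gain is 58 − 42.71 = 15.29, and the fine must be at least 15.29 gold to wipe it out.

15.29 gold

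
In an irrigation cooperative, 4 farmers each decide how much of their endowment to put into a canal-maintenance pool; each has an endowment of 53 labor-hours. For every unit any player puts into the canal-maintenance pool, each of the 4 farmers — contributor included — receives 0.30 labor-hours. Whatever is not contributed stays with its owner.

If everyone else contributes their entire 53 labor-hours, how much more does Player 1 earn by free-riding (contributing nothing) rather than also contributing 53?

Switching from a contribution of 53 to 0 lets Player 1 keep an extra 53 labor-hours, but lowers the canal-maintenance pool by 53, which costs Player 1 their own share of that drop: 0.30 × 53 = 15.90.
Net gain = 53 − 15.90 = 37.10. The private return per contributed unit (0.30) is below 1, so free-riding is indeed the best response regardless of what the others do.

37.10 labor-hours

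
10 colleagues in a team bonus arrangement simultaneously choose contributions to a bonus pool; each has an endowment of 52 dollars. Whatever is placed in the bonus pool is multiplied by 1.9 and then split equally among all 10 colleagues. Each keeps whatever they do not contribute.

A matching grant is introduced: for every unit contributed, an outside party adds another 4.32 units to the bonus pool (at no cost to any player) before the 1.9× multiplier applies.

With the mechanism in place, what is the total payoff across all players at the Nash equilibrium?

Under the mechanism each unit contributed yields 1.9 × 5.32 / 10 = 1.0108 back to its contributor per unit of net cost, which exceeds 1, making full contribution the dominant choice for everyone.
At the Nash equilibrium everyone contributes 52. Group total payoff = 1.9 × 5.32 × 520 = 5256.16.

5256.16 dollars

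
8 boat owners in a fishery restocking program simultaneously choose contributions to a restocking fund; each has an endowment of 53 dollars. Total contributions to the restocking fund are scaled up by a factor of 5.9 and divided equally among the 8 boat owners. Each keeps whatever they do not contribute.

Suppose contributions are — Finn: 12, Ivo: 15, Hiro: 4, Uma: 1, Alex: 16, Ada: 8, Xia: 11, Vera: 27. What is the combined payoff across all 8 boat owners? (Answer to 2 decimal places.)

Total contributed: 12 + 15 + 4 + 1 + 16 + 8 + 11 + 27 = 94; total kept: 8 × 53 − 94 = 330.
The restocking fund pays out 5.9 × 94 = 554.60 in aggregate.
Group total = 330 + 554.60 = 884.60.

884.60 dollars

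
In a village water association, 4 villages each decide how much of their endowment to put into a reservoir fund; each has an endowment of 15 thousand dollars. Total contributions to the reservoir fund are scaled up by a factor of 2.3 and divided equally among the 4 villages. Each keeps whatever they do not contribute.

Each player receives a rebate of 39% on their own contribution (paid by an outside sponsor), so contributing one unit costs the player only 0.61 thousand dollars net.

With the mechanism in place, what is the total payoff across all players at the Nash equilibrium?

60.00 thousand dollars

The effective private return is (2.3/4) / 0.61 = 0.9426, which is still under 1, so the mechanism doesn't change anyone's dominant strategy: zero contribution.
Everyone keeps their endowment and the group total is 4 × 15 = 60.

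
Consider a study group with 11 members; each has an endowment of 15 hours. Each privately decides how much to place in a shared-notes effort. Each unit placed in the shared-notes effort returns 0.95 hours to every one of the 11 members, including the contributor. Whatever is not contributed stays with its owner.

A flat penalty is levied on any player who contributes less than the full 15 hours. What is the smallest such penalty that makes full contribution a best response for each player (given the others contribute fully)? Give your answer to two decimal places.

0.75 hours

Given the others contribute fully, the best deviation is to contribute 0 (any partial contribution still incurs the fine and gives up units whose private return 0.95 is below 1).
Deviating from 15 to 0 saves 15 hours but forfeits the deviator's share of the drop in the shared-notes effort: 0.95 × 15 = 14.25.
So the deviation gain is 15 − 14.25 = 0.75, and the fine must be at least 0.75 hours to wipe it out.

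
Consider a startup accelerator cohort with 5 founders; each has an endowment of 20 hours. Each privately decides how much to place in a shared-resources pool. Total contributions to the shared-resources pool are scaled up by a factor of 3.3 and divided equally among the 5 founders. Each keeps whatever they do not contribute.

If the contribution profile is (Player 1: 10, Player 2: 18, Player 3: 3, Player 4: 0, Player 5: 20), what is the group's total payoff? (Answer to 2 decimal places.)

Total contributed: 10 + 18 + 3 + 0 + 20 = 51; total kept: 5 × 20 − 51 = 49.
The shared-resources pool pays out 3.3 × 51 = 168.30 in aggregate.
Group total = 49 + 168.30 = 217.30.

217.30 hours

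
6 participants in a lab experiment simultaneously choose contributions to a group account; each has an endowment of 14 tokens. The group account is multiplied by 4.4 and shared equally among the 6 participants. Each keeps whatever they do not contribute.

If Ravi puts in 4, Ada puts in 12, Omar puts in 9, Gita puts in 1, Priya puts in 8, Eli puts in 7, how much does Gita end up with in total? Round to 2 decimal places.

Total contributed: 4 + 12 + 9 + 1 + 8 + 7 = 41.
Each receives 4.4 × 41 / 6 = 30.07 from the group account.
Gita keeps 14 − 1 = 13, so Gita's payoff is 13 + 30.07 = 43.07.

43.07 tokens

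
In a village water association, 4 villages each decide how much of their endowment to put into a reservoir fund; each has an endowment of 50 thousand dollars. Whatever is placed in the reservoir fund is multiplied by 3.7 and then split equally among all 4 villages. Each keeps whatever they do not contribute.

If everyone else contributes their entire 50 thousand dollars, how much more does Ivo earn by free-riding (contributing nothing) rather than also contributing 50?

Switching from a contribution of 50 to 0 lets Ivo keep an extra 50 thousand dollars, but lowers the reservoir fund by 50, which costs Ivo their own share of that drop: 3.7/4 × 50 = 46.25.
Net gain = 50 − 46.25 = 3.75. The private return per contributed unit (0.9250) is below 1, so free-riding is indeed the best response regardless of what the others do.

3.75 thousand dollars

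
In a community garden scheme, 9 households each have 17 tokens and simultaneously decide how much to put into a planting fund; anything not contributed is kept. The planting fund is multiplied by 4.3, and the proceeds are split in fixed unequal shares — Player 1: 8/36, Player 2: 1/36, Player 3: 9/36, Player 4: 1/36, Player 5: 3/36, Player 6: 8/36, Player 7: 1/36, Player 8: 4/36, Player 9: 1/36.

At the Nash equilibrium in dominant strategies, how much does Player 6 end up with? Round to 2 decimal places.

33.24 tokens

Player j's private return per contributed unit is 4.3 × (j's share). Contributing is weakly dominant for j when that share is at least 1/4.3 = 0.2326, and contributing 0 is dominant otherwise.
Only Player 3 (9/36) clears that bar, contributing 17; the remaining 8 contribute 0. Total contributed: 17.
Player 6 keeps 17 and receives 4.3 × 17 × 8/36 = 16.24 from the planting fund, for a payoff of 33.24.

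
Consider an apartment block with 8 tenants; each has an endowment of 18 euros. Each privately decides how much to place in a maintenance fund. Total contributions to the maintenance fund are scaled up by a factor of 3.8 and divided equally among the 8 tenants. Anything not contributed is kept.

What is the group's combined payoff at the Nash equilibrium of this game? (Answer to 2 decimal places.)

144.00 euros

Each contributed unit returns 3.8/8 = 0.4750 to its contributor — below 1 — so contributing 0 is dominant for every player. At the Nash equilibrium everyone keeps their 18, and the group total is 8 × 18 = 144.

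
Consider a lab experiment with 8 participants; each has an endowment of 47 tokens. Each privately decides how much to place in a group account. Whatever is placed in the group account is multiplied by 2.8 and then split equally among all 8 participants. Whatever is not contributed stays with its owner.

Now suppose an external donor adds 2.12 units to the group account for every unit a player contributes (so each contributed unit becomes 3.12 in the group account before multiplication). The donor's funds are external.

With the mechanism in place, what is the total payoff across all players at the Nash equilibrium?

3284.74 tokens

With the mechanism, a contributed unit returns 2.8 × 3.12 / 8 = 1.0920 per unit of net cost to the contributor — now above 1 — so contributing fully is weakly dominant for every player.
So the Nash equilibrium is full contribution by all 8; the group earns 2.8 × 3.12 × 376 = 3284.74.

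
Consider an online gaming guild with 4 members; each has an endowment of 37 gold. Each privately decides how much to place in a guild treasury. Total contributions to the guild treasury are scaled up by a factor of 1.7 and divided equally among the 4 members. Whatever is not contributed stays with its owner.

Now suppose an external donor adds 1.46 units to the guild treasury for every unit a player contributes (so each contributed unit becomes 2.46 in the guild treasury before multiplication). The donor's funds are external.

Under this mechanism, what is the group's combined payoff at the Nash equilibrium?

With the mechanism, a contributed unit returns 1.7 × 2.46 / 4 = 1.0455 per unit of net cost to the contributor — now above 1 — so contributing fully is weakly dominant for every player.
So the Nash equilibrium is full contribution by all 4; the group earns 1.7 × 2.46 × 148 = 618.94.

618.94 gold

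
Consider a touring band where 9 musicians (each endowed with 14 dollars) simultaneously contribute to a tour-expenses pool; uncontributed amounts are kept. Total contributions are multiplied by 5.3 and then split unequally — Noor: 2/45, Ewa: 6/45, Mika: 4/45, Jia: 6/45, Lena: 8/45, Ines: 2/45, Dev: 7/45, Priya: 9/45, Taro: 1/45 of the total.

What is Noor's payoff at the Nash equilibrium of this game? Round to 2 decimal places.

Each unit j contributes comes back to j as 5.3 × (j's share), so j prefers to contribute only if that share exceeds 1/5.3 = 0.1887; otherwise keeping the unit dominates.
The only share above 0.1887 is Priya's 9/45, contributing 14; the remaining 8 contribute 0. Total contributed: 14.
Noor keeps 14 and receives 5.3 × 14 × 2/45 = 3.30 from the tour-expenses pool, for a payoff of 17.30.

17.30 dollars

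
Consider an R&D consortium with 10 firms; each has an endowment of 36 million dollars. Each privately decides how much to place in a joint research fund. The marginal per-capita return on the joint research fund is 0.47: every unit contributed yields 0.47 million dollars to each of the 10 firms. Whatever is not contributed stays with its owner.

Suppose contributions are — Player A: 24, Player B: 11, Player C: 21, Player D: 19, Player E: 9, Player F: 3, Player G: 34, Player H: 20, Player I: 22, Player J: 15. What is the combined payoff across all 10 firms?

1018.60 million dollars

Total contributed: 24 + 11 + 21 + 19 + 9 + 3 + 34 + 20 + 22 + 15 = 178; total kept: 10 × 36 − 178 = 182.
The joint research fund pays out 0.47 × 10 × 178 = 836.60 in aggregate.
Group total = 182 + 836.60 = 1018.60.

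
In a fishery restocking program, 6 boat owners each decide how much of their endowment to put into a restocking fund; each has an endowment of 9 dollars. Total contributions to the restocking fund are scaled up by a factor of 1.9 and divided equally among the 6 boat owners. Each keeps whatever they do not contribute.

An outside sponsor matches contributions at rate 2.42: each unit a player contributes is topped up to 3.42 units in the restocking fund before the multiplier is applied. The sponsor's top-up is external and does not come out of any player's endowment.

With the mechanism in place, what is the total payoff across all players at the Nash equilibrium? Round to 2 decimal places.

350.89 dollars

Under the mechanism each unit contributed yields 1.9 × 3.42 / 6 = 1.0830 back to its contributor per unit of net cost, which exceeds 1, making full contribution the dominant choice for everyone.
At the Nash equilibrium everyone contributes 9. Group total payoff = 1.9 × 3.42 × 54 = 350.89.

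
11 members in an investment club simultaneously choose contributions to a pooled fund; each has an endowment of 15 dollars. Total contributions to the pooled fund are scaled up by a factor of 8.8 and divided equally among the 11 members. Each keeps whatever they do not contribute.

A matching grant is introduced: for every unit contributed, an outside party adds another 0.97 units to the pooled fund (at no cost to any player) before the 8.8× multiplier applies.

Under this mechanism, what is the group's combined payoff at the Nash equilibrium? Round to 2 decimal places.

The effective private return per unit is now 8.8 × 1.97 / 11 = 1.5760 > 1, so every player's dominant strategy flips to full contribution.
So the Nash equilibrium is full contribution by all 11; the group earns 8.8 × 1.97 × 165 = 2860.44.

2860.44 dollars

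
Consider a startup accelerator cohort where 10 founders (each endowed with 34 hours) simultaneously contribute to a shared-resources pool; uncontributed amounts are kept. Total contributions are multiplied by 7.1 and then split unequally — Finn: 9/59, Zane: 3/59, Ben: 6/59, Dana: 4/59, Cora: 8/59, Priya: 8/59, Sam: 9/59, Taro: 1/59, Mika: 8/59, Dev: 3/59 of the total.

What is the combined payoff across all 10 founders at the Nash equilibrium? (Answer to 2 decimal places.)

754.80 hours

Each unit j contributes comes back to j as 7.1 × (j's share), so j prefers to contribute only if that share exceeds 1/7.1 = 0.1408; otherwise keeping the unit dominates.
Finn and Sam clear that bar, contributing 34 each; the remaining 8 contribute 0. Total contributed: 68.
The shared-resources pool pays out 7.1 × 68 = 482.80 in total (split across the unequal shares, but the aggregate is all that matters for the group sum).
The 8 free-riders keep 34 each, adding 272. Group total = 272 + 482.80 = 754.80.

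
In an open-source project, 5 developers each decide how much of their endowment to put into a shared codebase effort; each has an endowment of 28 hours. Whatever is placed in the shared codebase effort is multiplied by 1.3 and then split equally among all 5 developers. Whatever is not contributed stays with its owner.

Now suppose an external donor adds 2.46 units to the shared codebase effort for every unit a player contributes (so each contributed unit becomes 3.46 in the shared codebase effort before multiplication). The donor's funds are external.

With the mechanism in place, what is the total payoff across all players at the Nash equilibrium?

With the mechanism, a contributed unit returns 1.3 × 3.46 / 5 = 0.8996 per unit of net cost — still below 1 — so contributing 0 remains dominant for every player.
At the Nash equilibrium no one contributes; group total payoff = 5 × 28 = 140.

140.00 hours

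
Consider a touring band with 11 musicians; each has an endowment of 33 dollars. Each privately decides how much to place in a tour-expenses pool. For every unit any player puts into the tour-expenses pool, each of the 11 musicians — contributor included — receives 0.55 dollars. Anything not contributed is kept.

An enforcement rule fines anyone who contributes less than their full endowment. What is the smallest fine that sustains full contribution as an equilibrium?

14.85 dollars

Given the others contribute fully, the best deviation is to contribute 0 (any partial contribution still incurs the fine and gives up units whose private return 0.55 is below 1).
Deviating from 33 to 0 saves 33 dollars but forfeits the deviator's share of the drop in the tour-expenses pool: 0.55 × 33 = 18.15.
So the deviation gain is 33 − 18.15 = 14.85, and the fine must be at least 14.85 dollars to wipe it out.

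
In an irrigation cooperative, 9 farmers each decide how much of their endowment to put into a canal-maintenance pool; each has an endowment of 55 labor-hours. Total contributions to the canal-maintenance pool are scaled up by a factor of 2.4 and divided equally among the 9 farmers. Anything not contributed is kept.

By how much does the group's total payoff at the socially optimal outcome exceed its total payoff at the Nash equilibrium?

693.00 labor-hours

Each contributed unit returns 2.4/9 = 0.2667 to its contributor — below 1 — so contributing 0 is dominant for every player. At the Nash equilibrium everyone keeps their 55, and the group total is 9 × 55 = 495.
Each contributed unit returns 2.400 to the group as a whole (0.2667 to each of 9 players), which exceeds 1, so the social optimum is full contribution: group total = 2.400 × 495 = 1188.00.
Efficiency loss = 1188.00 − 495 = 693.00.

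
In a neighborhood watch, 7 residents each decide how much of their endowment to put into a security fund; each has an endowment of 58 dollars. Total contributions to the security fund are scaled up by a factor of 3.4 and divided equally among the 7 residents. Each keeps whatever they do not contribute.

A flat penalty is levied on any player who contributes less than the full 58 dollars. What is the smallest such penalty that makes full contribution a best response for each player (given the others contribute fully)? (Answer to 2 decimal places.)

29.83 dollars

Given the others contribute fully, the best deviation is to contribute 0 (any partial contribution still incurs the fine and gives up units whose private return 0.4857 is below 1).
Deviating from 58 to 0 saves 58 dollars but forfeits the deviator's share of the drop in the security fund: 3.4/7 × 58 = 28.17.
So the deviation gain is 58 − 28.17 = 29.83, and the fine must be at least 29.83 dollars to wipe it out.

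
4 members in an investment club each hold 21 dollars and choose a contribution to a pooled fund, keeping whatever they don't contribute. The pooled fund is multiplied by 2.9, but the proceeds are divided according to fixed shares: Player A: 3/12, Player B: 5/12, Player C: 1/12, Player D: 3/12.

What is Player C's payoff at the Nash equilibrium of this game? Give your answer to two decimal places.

26.08 dollars

A player with share s gets back 2.9·s per unit contributed, so full contribution is dominant for anyone with s > 1/2.9 = 0.3448 and zero contribution is dominant for anyone below.
Only Player B (5/12) clears that bar, contributing 21; the remaining 3 contribute 0. Total contributed: 21.
Player C keeps 21 and receives 2.9 × 21 × 1/12 = 5.08 from the pooled fund, for a payoff of 26.08.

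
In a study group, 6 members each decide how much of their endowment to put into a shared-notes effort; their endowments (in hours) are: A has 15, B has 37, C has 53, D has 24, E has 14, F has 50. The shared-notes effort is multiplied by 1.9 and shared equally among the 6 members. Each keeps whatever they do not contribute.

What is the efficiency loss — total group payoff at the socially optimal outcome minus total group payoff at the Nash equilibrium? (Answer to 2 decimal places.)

173.70 hours

The private return per contributed unit is 1.9/6 = 0.3167 < 1 for every player regardless of endowment, so the Nash equilibrium is zero contribution and the group total is Σ E_j = 15 + 37 + 53 + 24 + 14 + 50 = 193.
Each contributed unit returns 1.900 to the group, so the social optimum is full contribution by everyone: group total = 1.900 × 193 = 366.70.
Efficiency loss = (1.900 − 1) × 193 = 173.70.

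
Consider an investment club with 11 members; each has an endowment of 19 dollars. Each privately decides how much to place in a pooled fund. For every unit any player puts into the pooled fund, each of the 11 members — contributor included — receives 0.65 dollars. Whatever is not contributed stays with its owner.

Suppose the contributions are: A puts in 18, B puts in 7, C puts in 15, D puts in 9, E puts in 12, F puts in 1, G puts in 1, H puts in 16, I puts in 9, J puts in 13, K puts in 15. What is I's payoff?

Total contributed: 18 + 7 + 15 + 9 + 12 + 1 + 1 + 16 + 9 + 13 + 15 = 116.
Each receives 0.65 × 116 = 75.40 from the pooled fund.
I keeps 19 − 9 = 10, so I's payoff is 10 + 75.40 = 85.40.

85.40 dollars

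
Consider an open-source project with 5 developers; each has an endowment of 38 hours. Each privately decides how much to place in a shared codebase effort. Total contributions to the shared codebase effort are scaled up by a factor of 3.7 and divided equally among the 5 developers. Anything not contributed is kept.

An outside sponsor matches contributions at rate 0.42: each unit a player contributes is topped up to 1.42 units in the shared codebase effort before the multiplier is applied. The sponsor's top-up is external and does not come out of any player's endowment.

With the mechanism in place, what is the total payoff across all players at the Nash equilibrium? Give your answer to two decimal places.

998.26 hours

Under the mechanism each unit contributed yields 3.7 × 1.42 / 5 = 1.0508 back to its contributor per unit of net cost, which exceeds 1, making full contribution the dominant choice for everyone.
At the Nash equilibrium everyone contributes 38. Group total payoff = 3.7 × 1.42 × 190 = 998.26.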